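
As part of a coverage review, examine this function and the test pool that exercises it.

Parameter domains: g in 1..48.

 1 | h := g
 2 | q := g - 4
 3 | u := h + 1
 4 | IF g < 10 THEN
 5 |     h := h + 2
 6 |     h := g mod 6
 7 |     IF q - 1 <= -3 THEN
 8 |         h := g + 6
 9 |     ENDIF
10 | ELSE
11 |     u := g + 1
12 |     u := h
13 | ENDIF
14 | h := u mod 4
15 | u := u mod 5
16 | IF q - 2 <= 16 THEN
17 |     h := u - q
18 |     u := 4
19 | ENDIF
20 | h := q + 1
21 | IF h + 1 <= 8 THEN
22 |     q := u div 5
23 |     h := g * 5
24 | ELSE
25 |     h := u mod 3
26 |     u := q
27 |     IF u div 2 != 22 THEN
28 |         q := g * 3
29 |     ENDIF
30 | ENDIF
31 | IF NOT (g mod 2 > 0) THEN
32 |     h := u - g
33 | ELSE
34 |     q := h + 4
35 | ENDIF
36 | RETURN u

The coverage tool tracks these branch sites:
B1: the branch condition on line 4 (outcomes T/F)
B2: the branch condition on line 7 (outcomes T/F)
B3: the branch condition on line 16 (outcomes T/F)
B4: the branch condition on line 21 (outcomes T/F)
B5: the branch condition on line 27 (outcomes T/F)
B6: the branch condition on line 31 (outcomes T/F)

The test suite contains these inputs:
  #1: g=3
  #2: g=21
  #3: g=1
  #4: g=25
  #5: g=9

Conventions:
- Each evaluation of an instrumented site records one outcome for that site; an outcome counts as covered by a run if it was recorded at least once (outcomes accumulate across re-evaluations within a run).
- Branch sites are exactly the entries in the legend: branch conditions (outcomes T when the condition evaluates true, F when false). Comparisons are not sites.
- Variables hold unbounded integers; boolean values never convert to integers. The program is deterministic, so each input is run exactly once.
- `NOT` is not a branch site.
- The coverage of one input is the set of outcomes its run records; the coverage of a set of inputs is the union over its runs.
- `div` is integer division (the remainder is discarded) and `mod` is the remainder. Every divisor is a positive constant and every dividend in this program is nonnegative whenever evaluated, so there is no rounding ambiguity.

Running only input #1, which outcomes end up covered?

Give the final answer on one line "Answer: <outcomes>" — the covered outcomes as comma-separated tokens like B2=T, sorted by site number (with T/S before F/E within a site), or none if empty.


Running input #1 (g=3), event by event:
  B1->T, B2->F, B3->T, B4->T, B6->F
as a set, this run covers: B1=T, B2=F, B3=T, B4=T, B6=F
Answer: B1=T, B2=F, B3=T, B4=T, B6=F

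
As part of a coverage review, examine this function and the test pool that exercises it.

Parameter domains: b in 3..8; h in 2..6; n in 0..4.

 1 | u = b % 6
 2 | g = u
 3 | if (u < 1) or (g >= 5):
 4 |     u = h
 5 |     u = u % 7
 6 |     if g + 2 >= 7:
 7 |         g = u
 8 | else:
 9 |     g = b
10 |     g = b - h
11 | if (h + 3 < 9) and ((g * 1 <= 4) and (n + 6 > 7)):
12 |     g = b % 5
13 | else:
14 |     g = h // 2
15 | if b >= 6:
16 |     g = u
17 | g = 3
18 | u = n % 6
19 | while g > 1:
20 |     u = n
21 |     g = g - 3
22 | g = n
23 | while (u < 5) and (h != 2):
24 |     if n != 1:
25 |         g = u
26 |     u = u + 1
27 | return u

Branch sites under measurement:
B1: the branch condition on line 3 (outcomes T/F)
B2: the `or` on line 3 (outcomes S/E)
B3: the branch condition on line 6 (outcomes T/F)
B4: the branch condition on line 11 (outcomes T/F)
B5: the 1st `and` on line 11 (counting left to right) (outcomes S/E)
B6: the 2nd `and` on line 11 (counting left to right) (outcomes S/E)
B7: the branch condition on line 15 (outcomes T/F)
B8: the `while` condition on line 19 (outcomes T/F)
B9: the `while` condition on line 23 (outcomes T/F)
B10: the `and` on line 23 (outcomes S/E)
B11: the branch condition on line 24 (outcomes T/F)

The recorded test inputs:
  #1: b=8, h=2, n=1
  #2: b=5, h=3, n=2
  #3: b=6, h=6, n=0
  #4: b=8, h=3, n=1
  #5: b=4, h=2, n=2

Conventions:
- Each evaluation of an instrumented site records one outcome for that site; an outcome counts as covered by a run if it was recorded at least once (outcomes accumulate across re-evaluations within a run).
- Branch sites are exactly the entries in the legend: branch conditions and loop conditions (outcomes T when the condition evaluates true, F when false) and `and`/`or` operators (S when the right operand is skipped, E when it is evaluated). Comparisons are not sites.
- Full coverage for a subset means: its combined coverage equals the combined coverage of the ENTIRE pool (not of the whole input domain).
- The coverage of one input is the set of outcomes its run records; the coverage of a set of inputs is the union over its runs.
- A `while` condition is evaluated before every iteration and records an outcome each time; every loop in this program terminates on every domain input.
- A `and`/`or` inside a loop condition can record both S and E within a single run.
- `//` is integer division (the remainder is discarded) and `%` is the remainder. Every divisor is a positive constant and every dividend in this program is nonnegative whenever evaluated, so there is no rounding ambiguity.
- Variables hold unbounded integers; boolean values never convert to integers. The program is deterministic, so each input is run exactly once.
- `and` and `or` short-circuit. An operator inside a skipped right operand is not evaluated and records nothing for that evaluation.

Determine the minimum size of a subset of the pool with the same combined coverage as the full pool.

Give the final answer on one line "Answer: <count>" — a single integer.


run #1 (b=8, h=2, n=1) runs B2->E, B1->F, B5->E, B6->S, B4->F, B7->T, B8->T, B8->F, B10->E, B9->F; records B1=F, B2=E, B4=F, B5=E, B6=S, B7=T, B8=T, B8=F, B9=F, B10=E
run #2 (b=5, h=3, n=2) runs B2->E, B1->T, B3->T, B5->E, B6->E, B4->T, B7->F, B8->T, B8->F, B10->E, B9->T, B11->T, B10->E, B9->T, ...; records B1=T, B2=E, B3=T, B4=T, B5=E, B6=E, B7=F, B8=T, B8=F, B9=T, B9=F, B10=S, B10=E, B11=T
run #3 (b=6, h=6, n=0) runs B2->S, B1->T, B3->F, B5->S, B4->F, B7->T, B8->T, B8->F, B10->E, B9->T, B11->T, B10->E, B9->T, B11->T, ...; records B1=T, B2=S, B3=F, B4=F, B5=S, B7=T, B8=T, B8=F, B9=T, B9=F, B10=S, B10=E, B11=T
run #4 (b=8, h=3, n=1) runs B2->E, B1->F, B5->E, B6->S, B4->F, B7->T, B8->T, B8->F, B10->E, B9->T, B11->F, B10->E, B9->T, B11->F, ...; records B1=F, B2=E, B4=F, B5=E, B6=S, B7=T, B8=T, B8=F, B9=T, B9=F, B10=S, B10=E, B11=F
run #5 (b=4, h=2, n=2) runs B2->E, B1->F, B5->E, B6->E, B4->T, B7->F, B8->T, B8->F, B10->E, B9->F; records B1=F, B2=E, B4=T, B5=E, B6=E, B7=F, B8=T, B8=F, B9=F, B10=E
union over all inputs: B1=T, B1=F, B2=S, B2=E, B3=T, B3=F, B4=T, B4=F, B5=S, B5=E, B6=S, B6=E, B7=T, B7=F, B8=T, B8=F, B9=T, B9=F, B10=S, B10=E, B11=T, B11=F (22 outcomes)
checked all size-1 subsets: none covers 22 outcomes (max 14/22)
checked all size-2 subsets: none covers 22 outcomes (max 19/22)
the canonical winner is {2, 3, 4}: size 3, full 22-outcome coverage, earliest index list among size-3 covers
Answer: 3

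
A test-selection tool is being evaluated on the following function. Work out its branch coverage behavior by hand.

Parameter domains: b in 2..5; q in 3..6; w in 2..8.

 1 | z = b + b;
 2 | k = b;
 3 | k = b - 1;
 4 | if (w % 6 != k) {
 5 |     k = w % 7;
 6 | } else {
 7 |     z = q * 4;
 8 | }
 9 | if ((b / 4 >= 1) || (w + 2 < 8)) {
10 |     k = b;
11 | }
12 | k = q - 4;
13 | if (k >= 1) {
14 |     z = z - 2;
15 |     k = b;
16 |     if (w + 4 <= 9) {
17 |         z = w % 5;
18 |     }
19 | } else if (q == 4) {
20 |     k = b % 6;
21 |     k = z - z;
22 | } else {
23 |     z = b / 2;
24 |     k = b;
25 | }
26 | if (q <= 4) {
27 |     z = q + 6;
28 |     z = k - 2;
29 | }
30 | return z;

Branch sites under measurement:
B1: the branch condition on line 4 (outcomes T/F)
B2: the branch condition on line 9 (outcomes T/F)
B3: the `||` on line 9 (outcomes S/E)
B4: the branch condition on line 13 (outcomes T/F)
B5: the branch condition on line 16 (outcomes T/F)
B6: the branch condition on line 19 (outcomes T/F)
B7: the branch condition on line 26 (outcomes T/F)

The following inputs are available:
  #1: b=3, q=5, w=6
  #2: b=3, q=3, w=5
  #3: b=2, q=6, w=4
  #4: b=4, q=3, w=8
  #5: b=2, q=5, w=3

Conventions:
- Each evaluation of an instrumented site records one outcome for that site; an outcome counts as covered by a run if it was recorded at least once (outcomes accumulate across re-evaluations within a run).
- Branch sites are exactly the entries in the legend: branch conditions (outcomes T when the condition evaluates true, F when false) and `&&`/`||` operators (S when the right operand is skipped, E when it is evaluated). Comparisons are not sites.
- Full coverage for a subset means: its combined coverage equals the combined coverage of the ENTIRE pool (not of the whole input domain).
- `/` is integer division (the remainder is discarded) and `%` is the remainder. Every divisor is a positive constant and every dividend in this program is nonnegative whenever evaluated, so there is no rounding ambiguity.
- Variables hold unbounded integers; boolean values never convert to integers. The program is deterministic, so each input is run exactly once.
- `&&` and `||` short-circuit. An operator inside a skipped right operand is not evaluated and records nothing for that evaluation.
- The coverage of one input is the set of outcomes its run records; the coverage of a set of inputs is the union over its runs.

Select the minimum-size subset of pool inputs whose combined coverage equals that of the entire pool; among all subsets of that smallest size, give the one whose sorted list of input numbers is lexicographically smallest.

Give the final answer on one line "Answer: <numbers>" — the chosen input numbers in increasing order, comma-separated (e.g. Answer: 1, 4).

input #1 (b=3, q=5, w=6): events B1->T, B3->E, B2->F, B4->T, B5->F, B7->F; covers B1=T, B2=F, B3=E, B4=T, B5=F, B7=F
input #2 (b=3, q=3, w=5): events B1->T, B3->E, B2->T, B4->F, B6->F, B7->T; covers B1=T, B2=T, B3=E, B4=F, B6=F, B7=T
input #3 (b=2, q=6, w=4): events B1->T, B3->E, B2->T, B4->T, B5->T, B7->F; covers B1=T, B2=T, B3=E, B4=T, B5=T, B7=F
input #4 (b=4, q=3, w=8): events B1->T, B3->S, B2->T, B4->F, B6->F, B7->T; covers B1=T, B2=T, B3=S, B4=F, B6=F, B7=T
input #5 (b=2, q=5, w=3): events B1->T, B3->E, B2->T, B4->T, B5->T, B7->F; covers B1=T, B2=T, B3=E, B4=T, B5=T, B7=F
the full pool covers 12 outcomes: B1=T, B2=T, B2=F, B3=S, B3=E, B4=T, B4=F, B5=T, B5=F, B6=F, B7=T, B7=F
size 1 is not enough: best union over all size-1 subsets is 6/12
size 2 is not enough: best union over all size-2 subsets is 11/12
at size 3, {1, 3, 4} reaches all 12 outcomes; every lexicographically earlier size-3 subset fails

Answer: 1, 3, 4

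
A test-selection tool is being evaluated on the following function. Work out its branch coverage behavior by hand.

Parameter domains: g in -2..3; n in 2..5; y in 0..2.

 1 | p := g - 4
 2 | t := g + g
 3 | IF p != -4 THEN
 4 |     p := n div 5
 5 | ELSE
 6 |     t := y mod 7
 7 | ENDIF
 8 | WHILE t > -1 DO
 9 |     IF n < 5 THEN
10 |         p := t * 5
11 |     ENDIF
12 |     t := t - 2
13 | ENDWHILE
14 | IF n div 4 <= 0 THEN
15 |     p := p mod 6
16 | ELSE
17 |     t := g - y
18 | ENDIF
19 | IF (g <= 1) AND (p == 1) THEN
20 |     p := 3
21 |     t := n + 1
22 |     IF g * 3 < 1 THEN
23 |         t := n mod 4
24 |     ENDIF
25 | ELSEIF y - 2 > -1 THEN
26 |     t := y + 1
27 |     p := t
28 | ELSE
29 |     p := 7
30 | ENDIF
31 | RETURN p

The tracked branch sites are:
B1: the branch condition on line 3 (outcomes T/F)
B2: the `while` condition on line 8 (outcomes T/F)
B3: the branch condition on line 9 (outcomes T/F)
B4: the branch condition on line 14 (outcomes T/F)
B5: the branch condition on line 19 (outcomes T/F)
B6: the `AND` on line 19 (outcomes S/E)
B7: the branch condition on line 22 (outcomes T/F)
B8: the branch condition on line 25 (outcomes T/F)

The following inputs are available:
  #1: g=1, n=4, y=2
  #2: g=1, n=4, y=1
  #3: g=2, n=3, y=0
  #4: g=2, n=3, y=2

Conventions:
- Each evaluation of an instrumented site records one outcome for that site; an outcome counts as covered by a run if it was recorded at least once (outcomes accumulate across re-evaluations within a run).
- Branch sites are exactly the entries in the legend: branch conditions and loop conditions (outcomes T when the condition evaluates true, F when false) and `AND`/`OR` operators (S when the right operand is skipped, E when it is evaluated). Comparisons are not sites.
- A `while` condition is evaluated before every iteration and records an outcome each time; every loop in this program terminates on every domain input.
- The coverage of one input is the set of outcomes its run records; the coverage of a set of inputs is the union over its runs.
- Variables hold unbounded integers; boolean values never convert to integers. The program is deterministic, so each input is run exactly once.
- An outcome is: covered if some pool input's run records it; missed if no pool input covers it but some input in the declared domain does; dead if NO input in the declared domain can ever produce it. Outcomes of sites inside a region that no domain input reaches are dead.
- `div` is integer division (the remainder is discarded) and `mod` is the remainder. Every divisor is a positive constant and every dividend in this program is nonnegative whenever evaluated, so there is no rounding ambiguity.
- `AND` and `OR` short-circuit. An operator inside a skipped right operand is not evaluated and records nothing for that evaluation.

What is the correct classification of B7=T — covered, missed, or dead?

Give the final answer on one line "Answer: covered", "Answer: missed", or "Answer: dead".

no pool input records B7=T
but domain input (g=-2, n=5, y=0) does record it -> reachable, so missed

Answer: missed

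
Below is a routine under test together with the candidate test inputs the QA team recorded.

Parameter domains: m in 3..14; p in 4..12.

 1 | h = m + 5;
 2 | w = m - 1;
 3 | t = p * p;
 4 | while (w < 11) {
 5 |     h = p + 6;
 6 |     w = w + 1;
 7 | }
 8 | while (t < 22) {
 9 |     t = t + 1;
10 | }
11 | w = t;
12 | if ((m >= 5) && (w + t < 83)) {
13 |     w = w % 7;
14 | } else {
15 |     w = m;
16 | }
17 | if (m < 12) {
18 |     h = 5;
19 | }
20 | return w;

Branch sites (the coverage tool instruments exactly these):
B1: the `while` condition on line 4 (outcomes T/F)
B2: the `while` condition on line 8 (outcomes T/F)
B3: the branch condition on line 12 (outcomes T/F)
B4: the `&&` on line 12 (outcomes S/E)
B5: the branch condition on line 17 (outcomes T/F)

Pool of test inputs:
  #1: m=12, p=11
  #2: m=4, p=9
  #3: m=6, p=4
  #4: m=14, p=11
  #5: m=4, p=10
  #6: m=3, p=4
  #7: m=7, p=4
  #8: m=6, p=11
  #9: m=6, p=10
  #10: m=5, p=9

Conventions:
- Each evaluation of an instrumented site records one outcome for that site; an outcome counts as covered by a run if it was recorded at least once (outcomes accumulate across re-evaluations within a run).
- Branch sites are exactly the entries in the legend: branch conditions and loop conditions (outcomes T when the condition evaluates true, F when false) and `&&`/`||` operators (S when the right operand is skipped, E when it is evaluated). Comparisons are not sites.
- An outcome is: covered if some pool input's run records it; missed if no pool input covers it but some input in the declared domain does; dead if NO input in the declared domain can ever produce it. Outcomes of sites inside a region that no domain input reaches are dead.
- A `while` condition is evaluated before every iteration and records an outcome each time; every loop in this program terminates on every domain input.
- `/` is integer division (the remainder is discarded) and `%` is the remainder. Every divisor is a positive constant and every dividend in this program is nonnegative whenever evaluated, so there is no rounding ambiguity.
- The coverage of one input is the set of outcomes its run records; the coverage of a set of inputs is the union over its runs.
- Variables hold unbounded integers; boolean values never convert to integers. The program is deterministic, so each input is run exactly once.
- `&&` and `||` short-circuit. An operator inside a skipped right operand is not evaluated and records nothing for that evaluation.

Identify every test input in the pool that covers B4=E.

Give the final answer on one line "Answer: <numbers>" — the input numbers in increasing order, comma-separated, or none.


input #1 (m=12, p=11): records B4=E
input #2 (m=4, p=9): does not record B4=E
input #3 (m=6, p=4): records B4=E
input #4 (m=14, p=11): records B4=E
input #5 (m=4, p=10): does not record B4=E
input #6 (m=3, p=4): does not record B4=E
input #7 (m=7, p=4): records B4=E
input #8 (m=6, p=11): records B4=E
input #9 (m=6, p=10): records B4=E
input #10 (m=5, p=9): records B4=E
Answer: 1, 3, 4, 7, 8, 9, 10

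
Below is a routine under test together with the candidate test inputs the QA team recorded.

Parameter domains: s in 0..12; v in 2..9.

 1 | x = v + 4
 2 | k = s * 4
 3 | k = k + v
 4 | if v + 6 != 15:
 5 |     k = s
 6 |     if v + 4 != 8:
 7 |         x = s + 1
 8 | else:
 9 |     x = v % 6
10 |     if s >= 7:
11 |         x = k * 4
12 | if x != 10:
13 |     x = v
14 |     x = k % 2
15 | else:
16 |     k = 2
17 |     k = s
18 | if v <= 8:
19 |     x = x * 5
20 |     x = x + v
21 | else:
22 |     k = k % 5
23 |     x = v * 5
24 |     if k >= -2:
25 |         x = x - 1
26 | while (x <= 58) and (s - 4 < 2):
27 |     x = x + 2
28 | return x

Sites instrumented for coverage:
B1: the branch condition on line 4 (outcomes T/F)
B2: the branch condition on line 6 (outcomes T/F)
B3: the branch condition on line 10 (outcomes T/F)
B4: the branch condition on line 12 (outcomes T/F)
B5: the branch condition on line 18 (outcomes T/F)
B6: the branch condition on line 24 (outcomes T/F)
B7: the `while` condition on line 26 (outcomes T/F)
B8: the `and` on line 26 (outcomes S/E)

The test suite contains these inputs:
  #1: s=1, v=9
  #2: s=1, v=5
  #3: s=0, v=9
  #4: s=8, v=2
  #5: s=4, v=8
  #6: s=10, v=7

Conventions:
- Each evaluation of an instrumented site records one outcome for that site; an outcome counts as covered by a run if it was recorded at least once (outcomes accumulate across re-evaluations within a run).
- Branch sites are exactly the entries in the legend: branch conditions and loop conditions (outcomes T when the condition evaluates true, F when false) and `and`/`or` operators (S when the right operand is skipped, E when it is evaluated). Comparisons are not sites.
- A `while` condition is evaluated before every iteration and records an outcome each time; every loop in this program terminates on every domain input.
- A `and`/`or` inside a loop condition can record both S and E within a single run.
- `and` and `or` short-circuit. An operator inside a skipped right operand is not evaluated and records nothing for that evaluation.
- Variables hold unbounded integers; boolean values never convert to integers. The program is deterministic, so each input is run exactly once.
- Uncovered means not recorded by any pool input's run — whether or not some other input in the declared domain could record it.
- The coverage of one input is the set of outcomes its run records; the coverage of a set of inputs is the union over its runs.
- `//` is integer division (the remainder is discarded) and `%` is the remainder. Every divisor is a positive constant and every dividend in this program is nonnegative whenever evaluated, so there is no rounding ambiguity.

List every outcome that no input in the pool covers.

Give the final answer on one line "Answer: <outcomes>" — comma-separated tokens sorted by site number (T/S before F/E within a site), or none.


#1 (s=1, v=9) -> B1->F, B3->F, B4->T, B5->F, B6->T, B8->E, B7->T, B8->E, B7->T, B8->E, B7->T, B8->E, B7->T, B8->E, ...; covered: B1=F, B3=F, B4=T, B5=F, B6=T, B7=T, B7=F, B8=S, B8=E
#2 (s=1, v=5) -> B1->T, B2->T, B4->T, B5->T, B8->E, B7->T, B8->E, B7->T, B8->E, B7->T, B8->E, B7->T, B8->E, B7->T, ...; covered: B1=T, B2=T, B4=T, B5=T, B7=T, B7=F, B8=S, B8=E
#3 (s=0, v=9) -> B1->F, B3->F, B4->T, B5->F, B6->T, B8->E, B7->T, B8->E, B7->T, B8->E, B7->T, B8->E, B7->T, B8->E, ...; covered: B1=F, B3=F, B4=T, B5=F, B6=T, B7=T, B7=F, B8=S, B8=E
#4 (s=8, v=2) -> B1->T, B2->T, B4->T, B5->T, B8->E, B7->F; covered: B1=T, B2=T, B4=T, B5=T, B7=F, B8=E
#5 (s=4, v=8) -> B1->T, B2->T, B4->T, B5->T, B8->E, B7->T, B8->E, B7->T, B8->E, B7->T, B8->E, B7->T, B8->E, B7->T, ...; covered: B1=T, B2=T, B4=T, B5=T, B7=T, B7=F, B8=S, B8=E
#6 (s=10, v=7) -> B1->T, B2->T, B4->T, B5->T, B8->E, B7->F; covered: B1=T, B2=T, B4=T, B5=T, B7=F, B8=E
union over the pool: B1=T, B1=F, B2=T, B3=F, B4=T, B5=T, B5=F, B6=T, B7=T, B7=F, B8=S, B8=E
uncovered (4 of 16): B2=F, B3=T, B4=F, B6=F
Answer: B2=F, B3=T, B4=F, B6=F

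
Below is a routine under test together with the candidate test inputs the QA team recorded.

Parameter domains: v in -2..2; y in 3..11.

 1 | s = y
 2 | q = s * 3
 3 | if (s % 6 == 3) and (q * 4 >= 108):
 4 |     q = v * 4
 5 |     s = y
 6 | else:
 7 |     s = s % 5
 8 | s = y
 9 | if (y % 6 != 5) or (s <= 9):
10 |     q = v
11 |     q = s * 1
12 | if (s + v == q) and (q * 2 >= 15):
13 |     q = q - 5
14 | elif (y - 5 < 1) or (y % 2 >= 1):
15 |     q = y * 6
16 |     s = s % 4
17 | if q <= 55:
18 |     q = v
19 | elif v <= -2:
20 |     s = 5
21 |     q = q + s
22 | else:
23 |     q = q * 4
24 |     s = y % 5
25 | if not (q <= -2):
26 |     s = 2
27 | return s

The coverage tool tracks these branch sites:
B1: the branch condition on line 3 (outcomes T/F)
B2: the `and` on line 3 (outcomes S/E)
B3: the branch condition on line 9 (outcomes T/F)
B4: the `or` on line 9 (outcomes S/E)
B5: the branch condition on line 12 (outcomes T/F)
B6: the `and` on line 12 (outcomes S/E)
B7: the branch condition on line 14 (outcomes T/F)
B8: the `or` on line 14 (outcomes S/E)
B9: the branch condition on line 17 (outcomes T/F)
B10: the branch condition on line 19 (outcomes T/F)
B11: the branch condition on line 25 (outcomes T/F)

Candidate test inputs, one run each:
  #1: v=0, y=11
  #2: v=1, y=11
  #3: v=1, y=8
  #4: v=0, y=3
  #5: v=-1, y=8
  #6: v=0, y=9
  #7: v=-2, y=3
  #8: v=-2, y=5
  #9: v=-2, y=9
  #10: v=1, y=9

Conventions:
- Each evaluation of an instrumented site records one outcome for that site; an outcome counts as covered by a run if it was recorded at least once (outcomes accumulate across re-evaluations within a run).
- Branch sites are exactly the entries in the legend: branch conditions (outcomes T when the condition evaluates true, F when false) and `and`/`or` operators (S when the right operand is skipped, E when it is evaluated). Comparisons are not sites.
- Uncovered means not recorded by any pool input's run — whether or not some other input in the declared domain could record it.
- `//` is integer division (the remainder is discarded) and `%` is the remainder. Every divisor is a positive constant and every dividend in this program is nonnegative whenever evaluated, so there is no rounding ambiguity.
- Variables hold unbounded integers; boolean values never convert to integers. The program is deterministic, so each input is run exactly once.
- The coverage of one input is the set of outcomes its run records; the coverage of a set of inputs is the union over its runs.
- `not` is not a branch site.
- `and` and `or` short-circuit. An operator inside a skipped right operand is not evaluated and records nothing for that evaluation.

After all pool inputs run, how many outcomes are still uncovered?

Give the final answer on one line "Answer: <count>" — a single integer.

input #1 (v=0, y=11): covers B1=F, B2=S, B3=F, B4=E, B5=F, B6=S, B7=T, B8=E, B9=F, B10=F, B11=T
input #2 (v=1, y=11): covers B1=F, B2=S, B3=F, B4=E, B5=F, B6=S, B7=T, B8=E, B9=F, B10=F, B11=T
input #3 (v=1, y=8): covers B1=F, B2=S, B3=T, B4=S, B5=F, B6=S, B7=F, B8=E, B9=T, B11=T
input #4 (v=0, y=3): covers B1=F, B2=E, B3=T, B4=S, B5=F, B6=E, B7=T, B8=S, B9=T, B11=T
input #5 (v=-1, y=8): covers B1=F, B2=S, B3=T, B4=S, B5=F, B6=S, B7=F, B8=E, B9=T, B11=T
input #6 (v=0, y=9): covers B1=T, B2=E, B3=T, B4=S, B5=T, B6=E, B9=T, B11=T
input #7 (v=-2, y=3): covers B1=F, B2=E, B3=T, B4=S, B5=F, B6=S, B7=T, B8=S, B9=T, B11=F
input #8 (v=-2, y=5): covers B1=F, B2=S, B3=T, B4=E, B5=F, B6=S, B7=T, B8=S, B9=T, B11=F
input #9 (v=-2, y=9): covers B1=T, B2=E, B3=T, B4=S, B5=F, B6=S, B7=T, B8=E, B9=T, B11=F
input #10 (v=1, y=9): covers B1=T, B2=E, B3=T, B4=S, B5=F, B6=S, B7=T, B8=E, B9=T, B11=T
union over the pool: B1=T, B1=F, B2=S, B2=E, B3=T, B3=F, B4=S, B4=E, B5=T, B5=F, B6=S, B6=E, B7=T, B7=F, B8=S, B8=E, B9=T, B9=F, B10=F, B11=T, B11=F
uncovered (1 of 22): B10=T

Answer: 1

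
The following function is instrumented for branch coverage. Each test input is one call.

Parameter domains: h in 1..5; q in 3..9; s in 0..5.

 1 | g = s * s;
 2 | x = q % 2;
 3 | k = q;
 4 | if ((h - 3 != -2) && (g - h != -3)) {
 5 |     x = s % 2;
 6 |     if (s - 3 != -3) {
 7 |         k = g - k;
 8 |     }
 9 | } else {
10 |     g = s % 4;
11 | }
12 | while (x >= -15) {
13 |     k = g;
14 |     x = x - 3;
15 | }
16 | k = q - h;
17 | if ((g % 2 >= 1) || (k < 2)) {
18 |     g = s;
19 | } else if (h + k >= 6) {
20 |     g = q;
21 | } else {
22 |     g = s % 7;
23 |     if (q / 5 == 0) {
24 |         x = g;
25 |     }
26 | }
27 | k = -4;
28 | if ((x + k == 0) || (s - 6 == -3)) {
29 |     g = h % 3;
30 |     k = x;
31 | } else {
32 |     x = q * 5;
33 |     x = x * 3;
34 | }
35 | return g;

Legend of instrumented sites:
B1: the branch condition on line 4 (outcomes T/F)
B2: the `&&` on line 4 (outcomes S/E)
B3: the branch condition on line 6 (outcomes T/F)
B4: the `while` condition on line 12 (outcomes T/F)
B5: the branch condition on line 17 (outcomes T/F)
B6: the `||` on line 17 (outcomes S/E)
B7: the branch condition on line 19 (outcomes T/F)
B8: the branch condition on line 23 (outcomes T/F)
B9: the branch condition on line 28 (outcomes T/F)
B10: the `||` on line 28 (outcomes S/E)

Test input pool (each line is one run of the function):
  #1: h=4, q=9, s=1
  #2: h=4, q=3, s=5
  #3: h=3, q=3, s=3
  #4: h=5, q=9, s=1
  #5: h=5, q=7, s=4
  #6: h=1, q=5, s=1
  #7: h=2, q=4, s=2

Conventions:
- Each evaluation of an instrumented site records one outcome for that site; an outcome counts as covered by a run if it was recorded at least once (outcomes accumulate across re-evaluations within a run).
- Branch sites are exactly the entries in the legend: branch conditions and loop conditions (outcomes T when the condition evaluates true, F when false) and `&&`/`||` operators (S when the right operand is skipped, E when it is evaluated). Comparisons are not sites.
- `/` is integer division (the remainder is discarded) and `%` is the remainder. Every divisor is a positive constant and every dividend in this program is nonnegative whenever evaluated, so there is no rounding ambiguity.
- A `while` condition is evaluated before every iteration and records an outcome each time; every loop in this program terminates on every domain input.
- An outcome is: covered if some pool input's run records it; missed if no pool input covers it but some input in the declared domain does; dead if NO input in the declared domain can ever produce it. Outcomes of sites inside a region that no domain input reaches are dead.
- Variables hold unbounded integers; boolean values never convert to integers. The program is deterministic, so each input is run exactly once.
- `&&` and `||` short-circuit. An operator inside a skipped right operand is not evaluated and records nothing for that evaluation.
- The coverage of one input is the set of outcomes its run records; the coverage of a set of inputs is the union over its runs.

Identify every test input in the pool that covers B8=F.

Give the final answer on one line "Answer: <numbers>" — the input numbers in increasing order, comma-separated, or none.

input #1 (h=4, q=9, s=1): misses B8=F
input #2 (h=4, q=3, s=5): misses B8=F
input #3 (h=3, q=3, s=3): misses B8=F
input #4 (h=5, q=9, s=1): misses B8=F
input #5 (h=5, q=7, s=4): misses B8=F
input #6 (h=1, q=5, s=1): misses B8=F
input #7 (h=2, q=4, s=2): misses B8=F

Answer: none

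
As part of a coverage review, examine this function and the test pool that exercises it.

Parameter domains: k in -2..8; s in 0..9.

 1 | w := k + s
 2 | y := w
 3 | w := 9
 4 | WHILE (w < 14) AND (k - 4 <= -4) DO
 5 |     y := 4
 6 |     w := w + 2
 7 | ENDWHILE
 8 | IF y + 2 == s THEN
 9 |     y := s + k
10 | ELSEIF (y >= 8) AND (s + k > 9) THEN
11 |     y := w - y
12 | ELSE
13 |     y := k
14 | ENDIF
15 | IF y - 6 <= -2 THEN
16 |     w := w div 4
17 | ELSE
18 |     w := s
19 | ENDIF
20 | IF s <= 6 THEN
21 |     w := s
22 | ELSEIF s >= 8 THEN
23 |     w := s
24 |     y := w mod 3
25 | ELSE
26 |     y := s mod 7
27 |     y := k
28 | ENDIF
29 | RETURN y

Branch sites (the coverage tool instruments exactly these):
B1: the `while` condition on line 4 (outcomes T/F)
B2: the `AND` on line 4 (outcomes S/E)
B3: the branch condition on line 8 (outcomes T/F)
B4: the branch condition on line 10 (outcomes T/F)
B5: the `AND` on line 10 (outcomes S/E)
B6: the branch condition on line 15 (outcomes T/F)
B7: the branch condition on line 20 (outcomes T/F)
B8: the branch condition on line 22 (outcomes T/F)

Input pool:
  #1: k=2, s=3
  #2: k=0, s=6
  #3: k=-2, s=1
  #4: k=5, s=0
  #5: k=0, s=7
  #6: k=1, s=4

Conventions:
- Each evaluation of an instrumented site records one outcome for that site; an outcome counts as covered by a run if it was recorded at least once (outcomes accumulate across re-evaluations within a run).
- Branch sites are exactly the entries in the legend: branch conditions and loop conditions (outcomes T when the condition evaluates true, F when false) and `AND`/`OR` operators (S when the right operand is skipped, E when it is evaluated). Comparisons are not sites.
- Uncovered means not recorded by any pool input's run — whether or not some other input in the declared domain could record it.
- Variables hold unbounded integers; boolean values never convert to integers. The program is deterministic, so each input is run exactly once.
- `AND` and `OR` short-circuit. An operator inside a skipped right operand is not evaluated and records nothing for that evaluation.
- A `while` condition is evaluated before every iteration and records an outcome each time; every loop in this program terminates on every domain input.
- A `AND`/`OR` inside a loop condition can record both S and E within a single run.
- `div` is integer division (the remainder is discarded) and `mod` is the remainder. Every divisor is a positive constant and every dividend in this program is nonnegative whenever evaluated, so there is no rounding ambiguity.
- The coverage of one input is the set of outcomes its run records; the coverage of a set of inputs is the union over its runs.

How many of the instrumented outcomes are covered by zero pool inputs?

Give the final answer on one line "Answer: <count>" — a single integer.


run #1 (k=2, s=3) runs B2->E, B1->F, B3->F, B5->S, B4->F, B6->T, B7->T; records B1=F, B2=E, B3=F, B4=F, B5=S, B6=T, B7=T
run #2 (k=0, s=6) runs B2->E, B1->T, B2->E, B1->T, B2->E, B1->T, B2->S, B1->F, B3->T, B6->F, B7->T; records B1=T, B1=F, B2=S, B2=E, B3=T, B6=F, B7=T
run #3 (k=-2, s=1) runs B2->E, B1->T, B2->E, B1->T, B2->E, B1->T, B2->S, B1->F, B3->F, B5->S, B4->F, B6->T, B7->T; records B1=T, B1=F, B2=S, B2=E, B3=F, B4=F, B5=S, B6=T, B7=T
run #4 (k=5, s=0) runs B2->E, B1->F, B3->F, B5->S, B4->F, B6->F, B7->T; records B1=F, B2=E, B3=F, B4=F, B5=S, B6=F, B7=T
run #5 (k=0, s=7) runs B2->E, B1->T, B2->E, B1->T, B2->E, B1->T, B2->S, B1->F, B3->F, B5->S, B4->F, B6->T, B7->F, B8->F; records B1=T, B1=F, B2=S, B2=E, B3=F, B4=F, B5=S, B6=T, B7=F, B8=F
run #6 (k=1, s=4) runs B2->E, B1->F, B3->F, B5->S, B4->F, B6->T, B7->T; records B1=F, B2=E, B3=F, B4=F, B5=S, B6=T, B7=T
union over the pool: B1=T, B1=F, B2=S, B2=E, B3=T, B3=F, B4=F, B5=S, B6=T, B6=F, B7=T, B7=F, B8=F
uncovered (3 of 16): B4=T, B5=E, B8=T
Answer: 3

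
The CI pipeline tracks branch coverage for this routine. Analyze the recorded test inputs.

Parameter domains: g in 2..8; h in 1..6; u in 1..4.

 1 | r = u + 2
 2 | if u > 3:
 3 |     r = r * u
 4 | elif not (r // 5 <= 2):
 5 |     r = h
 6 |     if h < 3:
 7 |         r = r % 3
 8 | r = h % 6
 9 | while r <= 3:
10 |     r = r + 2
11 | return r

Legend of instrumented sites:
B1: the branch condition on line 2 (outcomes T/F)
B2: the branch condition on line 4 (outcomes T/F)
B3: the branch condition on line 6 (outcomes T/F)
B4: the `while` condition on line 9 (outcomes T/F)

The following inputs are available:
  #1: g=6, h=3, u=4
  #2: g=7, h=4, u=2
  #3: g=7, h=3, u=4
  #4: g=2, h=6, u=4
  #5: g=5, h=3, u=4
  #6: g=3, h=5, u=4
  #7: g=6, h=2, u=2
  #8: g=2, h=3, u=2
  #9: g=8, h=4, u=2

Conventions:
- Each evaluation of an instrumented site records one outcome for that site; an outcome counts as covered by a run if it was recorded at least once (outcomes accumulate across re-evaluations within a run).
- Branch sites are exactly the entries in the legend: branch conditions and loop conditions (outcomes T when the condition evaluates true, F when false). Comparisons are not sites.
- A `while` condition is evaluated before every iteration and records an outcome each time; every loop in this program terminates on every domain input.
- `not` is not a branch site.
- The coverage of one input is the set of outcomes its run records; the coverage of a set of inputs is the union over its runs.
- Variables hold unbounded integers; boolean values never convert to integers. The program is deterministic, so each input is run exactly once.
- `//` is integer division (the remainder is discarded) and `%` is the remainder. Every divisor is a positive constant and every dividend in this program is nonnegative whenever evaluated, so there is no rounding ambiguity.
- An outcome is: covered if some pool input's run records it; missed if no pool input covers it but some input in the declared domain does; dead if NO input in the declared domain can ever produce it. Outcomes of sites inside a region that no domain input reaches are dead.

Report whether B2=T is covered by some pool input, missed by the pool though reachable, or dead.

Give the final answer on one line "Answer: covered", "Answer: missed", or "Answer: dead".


no pool input records B2=T
checking all 168 inputs in the declared domain: B2=T is never recorded -> dead
Answer: dead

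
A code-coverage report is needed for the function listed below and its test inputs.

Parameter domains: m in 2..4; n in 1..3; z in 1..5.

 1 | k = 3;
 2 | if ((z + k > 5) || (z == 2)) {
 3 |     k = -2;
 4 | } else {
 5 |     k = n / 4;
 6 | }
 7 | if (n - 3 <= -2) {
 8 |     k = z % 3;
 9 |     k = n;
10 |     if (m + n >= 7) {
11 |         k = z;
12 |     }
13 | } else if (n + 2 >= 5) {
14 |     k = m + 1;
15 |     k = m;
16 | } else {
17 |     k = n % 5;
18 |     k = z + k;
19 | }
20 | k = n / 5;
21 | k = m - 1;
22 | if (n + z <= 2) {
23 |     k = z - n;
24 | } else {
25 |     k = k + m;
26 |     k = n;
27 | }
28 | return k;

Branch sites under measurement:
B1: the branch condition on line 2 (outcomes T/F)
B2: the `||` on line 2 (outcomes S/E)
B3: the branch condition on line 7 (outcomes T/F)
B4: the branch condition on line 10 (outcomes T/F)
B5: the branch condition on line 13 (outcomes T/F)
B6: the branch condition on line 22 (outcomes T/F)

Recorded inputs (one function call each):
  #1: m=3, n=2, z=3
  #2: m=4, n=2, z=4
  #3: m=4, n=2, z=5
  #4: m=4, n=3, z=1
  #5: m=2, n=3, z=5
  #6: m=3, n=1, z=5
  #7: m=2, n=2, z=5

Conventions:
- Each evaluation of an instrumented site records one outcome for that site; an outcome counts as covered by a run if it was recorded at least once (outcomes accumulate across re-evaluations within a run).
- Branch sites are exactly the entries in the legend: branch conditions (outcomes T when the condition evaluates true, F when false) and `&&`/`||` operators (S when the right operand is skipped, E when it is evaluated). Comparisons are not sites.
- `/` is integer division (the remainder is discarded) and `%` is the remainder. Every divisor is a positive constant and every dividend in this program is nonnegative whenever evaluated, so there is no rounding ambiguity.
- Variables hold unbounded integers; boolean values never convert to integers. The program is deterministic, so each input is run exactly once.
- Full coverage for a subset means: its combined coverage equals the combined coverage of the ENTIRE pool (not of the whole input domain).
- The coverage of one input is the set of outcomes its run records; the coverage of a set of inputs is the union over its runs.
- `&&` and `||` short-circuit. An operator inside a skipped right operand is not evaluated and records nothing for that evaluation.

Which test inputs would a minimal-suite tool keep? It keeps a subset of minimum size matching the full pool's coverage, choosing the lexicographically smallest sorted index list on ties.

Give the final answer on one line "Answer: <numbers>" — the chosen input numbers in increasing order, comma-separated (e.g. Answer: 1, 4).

#1 (m=3, n=2, z=3) -> B2->S, B1->T, B3->F, B5->F, B6->F; covered: B1=T, B2=S, B3=F, B5=F, B6=F
#2 (m=4, n=2, z=4) -> B2->S, B1->T, B3->F, B5->F, B6->F; covered: B1=T, B2=S, B3=F, B5=F, B6=F
#3 (m=4, n=2, z=5) -> B2->S, B1->T, B3->F, B5->F, B6->F; covered: B1=T, B2=S, B3=F, B5=F, B6=F
#4 (m=4, n=3, z=1) -> B2->E, B1->F, B3->F, B5->T, B6->F; covered: B1=F, B2=E, B3=F, B5=T, B6=F
#5 (m=2, n=3, z=5) -> B2->S, B1->T, B3->F, B5->T, B6->F; covered: B1=T, B2=S, B3=F, B5=T, B6=F
#6 (m=3, n=1, z=5) -> B2->S, B1->T, B3->T, B4->F, B6->F; covered: B1=T, B2=S, B3=T, B4=F, B6=F
#7 (m=2, n=2, z=5) -> B2->S, B1->T, B3->F, B5->F, B6->F; covered: B1=T, B2=S, B3=F, B5=F, B6=F
together the pool reaches 10 outcomes: B1=T, B1=F, B2=S, B2=E, B3=T, B3=F, B4=F, B5=T, B5=F, B6=F
checked all size-1 subsets: none covers 10 outcomes (max 5/10)
checked all size-2 subsets: none covers 10 outcomes (max 9/10)
inputs {1, 4, 6} (size 3) cover everything; no size-3 subset with a lexicographically smaller index list covers all 10

Answer: 1, 4, 6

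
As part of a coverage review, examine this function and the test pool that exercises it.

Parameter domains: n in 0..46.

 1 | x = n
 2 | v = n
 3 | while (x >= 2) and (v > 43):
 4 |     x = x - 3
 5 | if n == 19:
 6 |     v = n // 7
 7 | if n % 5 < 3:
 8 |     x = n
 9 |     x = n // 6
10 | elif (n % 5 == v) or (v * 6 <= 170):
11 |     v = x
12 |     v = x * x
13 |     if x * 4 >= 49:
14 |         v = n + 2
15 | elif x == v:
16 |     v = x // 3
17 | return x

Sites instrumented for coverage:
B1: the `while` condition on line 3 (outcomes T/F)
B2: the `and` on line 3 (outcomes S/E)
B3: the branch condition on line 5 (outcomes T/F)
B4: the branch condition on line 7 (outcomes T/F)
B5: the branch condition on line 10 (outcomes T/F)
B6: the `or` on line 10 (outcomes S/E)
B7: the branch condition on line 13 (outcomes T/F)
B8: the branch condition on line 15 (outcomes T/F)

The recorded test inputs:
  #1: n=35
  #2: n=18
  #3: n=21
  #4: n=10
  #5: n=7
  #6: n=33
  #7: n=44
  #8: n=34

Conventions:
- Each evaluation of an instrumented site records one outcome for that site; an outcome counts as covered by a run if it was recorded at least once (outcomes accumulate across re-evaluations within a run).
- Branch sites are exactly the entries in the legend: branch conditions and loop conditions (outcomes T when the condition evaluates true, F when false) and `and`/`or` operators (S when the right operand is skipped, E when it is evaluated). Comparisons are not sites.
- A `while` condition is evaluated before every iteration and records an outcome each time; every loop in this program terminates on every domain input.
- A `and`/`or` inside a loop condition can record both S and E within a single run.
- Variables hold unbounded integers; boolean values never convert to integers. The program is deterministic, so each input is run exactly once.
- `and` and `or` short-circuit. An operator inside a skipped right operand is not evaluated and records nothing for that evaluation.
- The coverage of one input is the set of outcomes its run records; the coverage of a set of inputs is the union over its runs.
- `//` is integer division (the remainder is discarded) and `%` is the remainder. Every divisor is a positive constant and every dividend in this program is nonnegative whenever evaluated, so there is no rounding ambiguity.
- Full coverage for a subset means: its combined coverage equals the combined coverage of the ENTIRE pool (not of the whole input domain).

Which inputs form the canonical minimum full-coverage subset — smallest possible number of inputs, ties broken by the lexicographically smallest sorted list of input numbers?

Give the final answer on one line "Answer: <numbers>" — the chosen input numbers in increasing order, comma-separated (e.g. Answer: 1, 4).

input #1 (n=35): events B2->E, B1->F, B3->F, B4->T; covers B1=F, B2=E, B3=F, B4=T
input #2 (n=18): events B2->E, B1->F, B3->F, B4->F, B6->E, B5->T, B7->T; covers B1=F, B2=E, B3=F, B4=F, B5=T, B6=E, B7=T
input #3 (n=21): events B2->E, B1->F, B3->F, B4->T; covers B1=F, B2=E, B3=F, B4=T
input #4 (n=10): events B2->E, B1->F, B3->F, B4->T; covers B1=F, B2=E, B3=F, B4=T
input #5 (n=7): events B2->E, B1->F, B3->F, B4->T; covers B1=F, B2=E, B3=F, B4=T
input #6 (n=33): events B2->E, B1->F, B3->F, B4->F, B6->E, B5->F, B8->T; covers B1=F, B2=E, B3=F, B4=F, B5=F, B6=E, B8=T
input #7 (n=44): events B2->E, B1->T, B2->E, B1->T, B2->E, B1->T, B2->E, B1->T, B2->E, B1->T, B2->E, B1->T, B2->E, B1->T, ...; covers B1=T, B1=F, B2=S, B2=E, B3=F, B4=F, B5=F, B6=E, B8=F
input #8 (n=34): events B2->E, B1->F, B3->F, B4->F, B6->E, B5->F, B8->T; covers B1=F, B2=E, B3=F, B4=F, B5=F, B6=E, B8=T
together the pool reaches 13 outcomes: B1=T, B1=F, B2=S, B2=E, B3=F, B4=T, B4=F, B5=T, B5=F, B6=E, B7=T, B8=T, B8=F
size 1 is not enough: best union over all size-1 subsets is 9/13
size 2 is not enough: best union over all size-2 subsets is 11/13
size 3 is not enough: best union over all size-3 subsets is 12/13
inputs {1, 2, 6, 7} (size 4) cover everything; no size-4 subset with a lexicographically smaller index list covers all 13

Answer: 1, 2, 6, 7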